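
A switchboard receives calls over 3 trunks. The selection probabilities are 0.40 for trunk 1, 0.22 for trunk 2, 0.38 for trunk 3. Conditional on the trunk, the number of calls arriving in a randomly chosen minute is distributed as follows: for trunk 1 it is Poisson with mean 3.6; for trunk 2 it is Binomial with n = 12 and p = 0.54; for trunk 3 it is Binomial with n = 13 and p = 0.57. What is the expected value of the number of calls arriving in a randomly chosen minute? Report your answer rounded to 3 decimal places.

5.681

Component means — 1: 3.6; 2: 6.48; 3: 7.41.
E[X] = 0.4·3.6 + 0.22·6.48 + 0.38·7.41 = 5.6814.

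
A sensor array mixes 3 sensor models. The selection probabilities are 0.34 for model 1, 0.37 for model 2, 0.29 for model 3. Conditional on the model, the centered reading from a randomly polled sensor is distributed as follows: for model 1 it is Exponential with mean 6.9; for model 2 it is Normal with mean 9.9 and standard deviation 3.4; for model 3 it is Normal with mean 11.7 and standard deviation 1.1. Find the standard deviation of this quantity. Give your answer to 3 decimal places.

Per component, 1: μ=6.9, E[X²]=95.22; 2: μ=9.9, E[X²]=109.57; 3: μ=11.7, E[X²]=138.1.
E[X] = 0.34·6.9 + 0.37·9.9 + 0.29·11.7 = 9.402.
E[X²] = 0.34·95.22 + 0.37·109.57 + 0.29·138.1 = 112.965.
Var(X) = E[X²] − (E[X])² = 112.965 − 88.3976 = 24.5671.
SD(X) = √24.5671 = 4.95652.

4.957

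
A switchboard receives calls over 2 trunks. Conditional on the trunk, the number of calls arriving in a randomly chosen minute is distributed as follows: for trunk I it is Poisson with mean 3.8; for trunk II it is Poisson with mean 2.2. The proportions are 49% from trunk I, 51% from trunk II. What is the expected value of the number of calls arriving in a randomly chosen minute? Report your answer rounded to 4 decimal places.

Component means — I: 3.8; II: 2.2.
E[X] = 0.49·3.8 + 0.51·2.2 = 2.984.

2.9840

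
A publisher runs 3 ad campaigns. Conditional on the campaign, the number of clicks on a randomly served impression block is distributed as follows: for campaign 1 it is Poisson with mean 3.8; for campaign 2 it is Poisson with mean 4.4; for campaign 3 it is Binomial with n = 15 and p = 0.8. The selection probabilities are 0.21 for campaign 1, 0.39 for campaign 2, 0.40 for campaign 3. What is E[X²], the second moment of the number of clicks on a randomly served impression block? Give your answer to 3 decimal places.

For each component E[X²] = Var + (mean)², giving 1: 18.24; 2: 23.76; 3: 146.4.
Overall E[X²] = 0.21·18.24 + 0.39·23.76 + 0.4·146.4 = 71.6568.

71.657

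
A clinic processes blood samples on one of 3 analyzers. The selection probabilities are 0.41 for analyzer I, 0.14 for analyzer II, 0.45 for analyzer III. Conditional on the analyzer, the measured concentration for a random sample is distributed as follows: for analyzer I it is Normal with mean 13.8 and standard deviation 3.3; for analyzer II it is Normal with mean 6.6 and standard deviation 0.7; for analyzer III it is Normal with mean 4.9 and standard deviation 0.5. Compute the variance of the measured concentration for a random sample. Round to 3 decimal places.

22.418

Per component, I: μ=13.8, E[X²]=201.33; II: μ=6.6, E[X²]=44.05; III: μ=4.9, E[X²]=24.26.
E[X] = 0.41·13.8 + 0.14·6.6 + 0.45·4.9 = 8.787.
E[X²] = 0.41·201.33 + 0.14·44.05 + 0.45·24.26 = 99.6293.
Var(X) = E[X²] − (E[X])² = 99.6293 − 77.2114 = 22.4179.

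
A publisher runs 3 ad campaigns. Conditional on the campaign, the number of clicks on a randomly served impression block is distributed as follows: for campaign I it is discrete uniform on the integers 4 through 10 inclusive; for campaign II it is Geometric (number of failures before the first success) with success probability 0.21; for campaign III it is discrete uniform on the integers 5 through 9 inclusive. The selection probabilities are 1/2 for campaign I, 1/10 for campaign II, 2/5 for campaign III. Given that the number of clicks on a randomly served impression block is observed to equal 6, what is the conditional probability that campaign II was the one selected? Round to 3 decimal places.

Likelihoods P(X=6 | ·): I: 0.142857; II: 0.0510484; III: 0.2.
Posterior ∝ prior × likelihood. Numerator for II: 0.1·0.0510484 = 0.00510484.
Normalizing constant: 0.5·0.142857 + 0.1·0.0510484 + 0.4·0.2 = 0.156533.
P(II | observation) = 0.00510484 / 0.156533 = 0.0326118.

0.033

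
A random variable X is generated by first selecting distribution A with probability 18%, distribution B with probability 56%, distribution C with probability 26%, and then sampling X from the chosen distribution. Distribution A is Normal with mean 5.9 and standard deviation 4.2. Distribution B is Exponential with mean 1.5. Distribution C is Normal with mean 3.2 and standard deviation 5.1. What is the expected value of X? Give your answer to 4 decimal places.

Component means — A: 5.9; B: 1.5; C: 3.2.
E[X] = 0.18·5.9 + 0.56·1.5 + 0.26·3.2 = 2.734.

2.7340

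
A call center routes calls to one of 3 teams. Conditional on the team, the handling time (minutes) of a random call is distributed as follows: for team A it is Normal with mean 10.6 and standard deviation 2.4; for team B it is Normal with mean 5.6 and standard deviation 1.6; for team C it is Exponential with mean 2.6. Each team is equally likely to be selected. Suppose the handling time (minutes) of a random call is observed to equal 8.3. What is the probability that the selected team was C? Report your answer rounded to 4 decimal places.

Likelihoods f(8.3 | ·): A: 0.10502; B: 0.0600384; C: 0.0157988.
Posterior ∝ prior × likelihood. Numerator for C: 0.333333·0.0157988 = 0.00526628.
Normalizing constant: 0.333333·0.10502 + 0.333333·0.0600384 + 0.333333·0.0157988 = 0.0602856.
P(C | observation) = 0.00526628 / 0.0602856 = 0.0873555.

0.0874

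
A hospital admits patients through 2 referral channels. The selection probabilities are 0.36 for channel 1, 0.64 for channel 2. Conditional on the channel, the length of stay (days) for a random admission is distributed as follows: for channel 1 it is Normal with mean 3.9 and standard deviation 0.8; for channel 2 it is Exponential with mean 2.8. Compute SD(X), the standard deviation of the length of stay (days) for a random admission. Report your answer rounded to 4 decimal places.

Per component, 1: μ=3.9, E[X²]=15.85; 2: μ=2.8, E[X²]=15.68.
E[X] = 0.36·3.9 + 0.64·2.8 = 3.196.
E[X²] = 0.36·15.85 + 0.64·15.68 = 15.7412.
Var(X) = E[X²] − (E[X])² = 15.7412 − 10.2144 = 5.52678.
SD(X) = √5.52678 = 2.35091.

2.3509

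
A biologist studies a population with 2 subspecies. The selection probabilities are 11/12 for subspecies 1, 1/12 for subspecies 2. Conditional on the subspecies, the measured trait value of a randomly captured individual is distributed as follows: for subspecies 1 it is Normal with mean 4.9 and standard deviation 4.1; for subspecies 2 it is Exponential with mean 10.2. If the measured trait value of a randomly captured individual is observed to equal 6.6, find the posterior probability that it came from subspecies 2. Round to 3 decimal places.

Likelihoods f(6.6 | ·): 1: 0.0892882; 2: 0.0513317.
Posterior ∝ prior × likelihood. Numerator for 2: 0.0833333·0.0513317 = 0.00427764.
Normalizing constant: 0.916667·0.0892882 + 0.0833333·0.0513317 = 0.0861251.
P(2 | observation) = 0.00427764 / 0.0861251 = 0.0496678.

0.050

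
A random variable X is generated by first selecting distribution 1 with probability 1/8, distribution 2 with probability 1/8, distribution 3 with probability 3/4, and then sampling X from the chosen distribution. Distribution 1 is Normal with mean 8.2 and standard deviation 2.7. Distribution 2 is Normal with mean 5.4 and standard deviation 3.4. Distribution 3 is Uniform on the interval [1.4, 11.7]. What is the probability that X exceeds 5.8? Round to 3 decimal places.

0.588

Conditional on each component, P(X > 5.8): 1: 0.812969; 2: 0.453174; 3: 0.572816.
By total probability, P(X > 5.8) = 0.125·0.812969 + 0.125·0.453174 + 0.75·0.572816 = 0.587879.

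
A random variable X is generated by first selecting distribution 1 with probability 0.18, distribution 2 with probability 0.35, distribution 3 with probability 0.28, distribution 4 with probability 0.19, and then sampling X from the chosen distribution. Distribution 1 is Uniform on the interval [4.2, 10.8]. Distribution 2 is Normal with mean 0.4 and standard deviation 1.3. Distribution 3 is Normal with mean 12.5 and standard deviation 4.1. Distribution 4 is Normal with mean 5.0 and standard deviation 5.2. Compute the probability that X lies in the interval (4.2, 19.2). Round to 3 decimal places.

0.546

Conditional on each component, P(4.2 < X < 19.2): 1: 1; 2: 0.00173295; 3: 0.927421; 4: 0.557975.
By total probability, P(4.2 < X < 19.2) = 0.18·1 + 0.35·0.00173295 + 0.28·0.927421 + 0.19·0.557975 = 0.5463.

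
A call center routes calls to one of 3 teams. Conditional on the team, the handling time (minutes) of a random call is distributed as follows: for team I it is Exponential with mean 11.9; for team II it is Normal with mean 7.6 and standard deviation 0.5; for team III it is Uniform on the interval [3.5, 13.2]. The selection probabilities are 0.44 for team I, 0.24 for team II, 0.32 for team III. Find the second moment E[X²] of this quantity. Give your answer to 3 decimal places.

163.359

For each component E[X²] = Var + (mean)², giving I: 283.22; II: 58.01; III: 77.5633.
Overall E[X²] = 0.44·283.22 + 0.24·58.01 + 0.32·77.5633 = 163.359.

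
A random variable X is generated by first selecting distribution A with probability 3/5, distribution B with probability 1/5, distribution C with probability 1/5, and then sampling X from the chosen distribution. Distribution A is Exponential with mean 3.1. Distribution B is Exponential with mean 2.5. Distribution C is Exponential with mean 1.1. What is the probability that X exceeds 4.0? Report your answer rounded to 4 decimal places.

0.2108

Conditional on each component, P(X > 4.0): A: 0.275182; B: 0.201897; C: 0.026348.
By total probability, P(X > 4.0) = 0.6·0.275182 + 0.2·0.201897 + 0.2·0.026348 = 0.210758.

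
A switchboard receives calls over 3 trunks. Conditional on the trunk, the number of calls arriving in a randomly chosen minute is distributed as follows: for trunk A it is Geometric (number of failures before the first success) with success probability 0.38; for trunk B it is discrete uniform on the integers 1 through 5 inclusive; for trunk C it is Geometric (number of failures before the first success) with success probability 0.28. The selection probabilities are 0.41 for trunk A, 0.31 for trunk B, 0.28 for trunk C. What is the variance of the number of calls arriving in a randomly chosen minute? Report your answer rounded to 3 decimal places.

Per component, A: μ=1.63158, E[X²]=6.95568; B: μ=3, E[X²]=11; C: μ=2.57143, E[X²]=15.7959.
E[X] = 0.41·1.63158 + 0.31·3 + 0.28·2.57143 = 2.31895.
E[X²] = 0.41·6.95568 + 0.31·11 + 0.28·15.7959 = 10.6847.
Var(X) = E[X²] − (E[X])² = 10.6847 − 5.37752 = 5.30717.

5.307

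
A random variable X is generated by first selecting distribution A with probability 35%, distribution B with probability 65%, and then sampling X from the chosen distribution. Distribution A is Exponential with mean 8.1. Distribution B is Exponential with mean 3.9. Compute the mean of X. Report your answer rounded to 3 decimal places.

Component means — A: 8.1; B: 3.9.
E[X] = 0.35·8.1 + 0.65·3.9 = 5.37.

5.370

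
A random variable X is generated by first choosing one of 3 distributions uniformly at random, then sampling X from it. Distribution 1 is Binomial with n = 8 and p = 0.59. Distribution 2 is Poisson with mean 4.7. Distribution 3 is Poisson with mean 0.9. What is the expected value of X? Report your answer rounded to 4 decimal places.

Component means — 1: 4.72; 2: 4.7; 3: 0.9.
E[X] = 0.333333·4.72 + 0.333333·4.7 + 0.333333·0.9 = 3.44.

3.4400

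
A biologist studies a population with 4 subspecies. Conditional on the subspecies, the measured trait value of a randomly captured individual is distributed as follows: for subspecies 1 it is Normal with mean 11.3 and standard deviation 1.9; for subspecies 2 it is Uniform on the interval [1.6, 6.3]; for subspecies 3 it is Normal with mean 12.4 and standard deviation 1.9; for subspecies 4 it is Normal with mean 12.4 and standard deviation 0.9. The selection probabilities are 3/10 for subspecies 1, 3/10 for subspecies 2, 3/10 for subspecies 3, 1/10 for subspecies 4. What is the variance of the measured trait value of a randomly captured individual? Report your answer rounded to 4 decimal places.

16.3748

Per component, 1: μ=11.3, E[X²]=131.3; 2: μ=3.95, E[X²]=17.4433; 3: μ=12.4, E[X²]=157.37; 4: μ=12.4, E[X²]=154.57.
E[X] = 0.3·11.3 + 0.3·3.95 + 0.3·12.4 + 0.1·12.4 = 9.535.
E[X²] = 0.3·131.3 + 0.3·17.4433 + 0.3·157.37 + 0.1·154.57 = 107.291.
Var(X) = E[X²] − (E[X])² = 107.291 − 90.9162 = 16.3748.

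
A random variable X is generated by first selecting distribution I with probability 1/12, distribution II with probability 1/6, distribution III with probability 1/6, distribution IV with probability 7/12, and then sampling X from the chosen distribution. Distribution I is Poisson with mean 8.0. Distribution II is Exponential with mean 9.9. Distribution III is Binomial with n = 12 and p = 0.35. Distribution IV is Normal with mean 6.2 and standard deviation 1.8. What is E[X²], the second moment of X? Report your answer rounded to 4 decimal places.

66.3783

For each component E[X²] = Var + (mean)², giving I: 72; II: 196.02; III: 20.37; IV: 41.68.
Overall E[X²] = 0.0833333·72 + 0.166667·196.02 + 0.166667·20.37 + 0.583333·41.68 = 66.3783.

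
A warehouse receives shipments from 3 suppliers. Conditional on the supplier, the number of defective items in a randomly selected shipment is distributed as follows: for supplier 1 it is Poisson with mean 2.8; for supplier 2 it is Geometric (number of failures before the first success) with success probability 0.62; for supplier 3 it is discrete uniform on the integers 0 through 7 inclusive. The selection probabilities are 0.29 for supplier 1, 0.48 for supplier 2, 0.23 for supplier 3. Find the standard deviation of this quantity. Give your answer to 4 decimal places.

2.0280

Per component, 1: μ=2.8, E[X²]=10.64; 2: μ=0.612903, E[X²]=1.3642; 3: μ=3.5, E[X²]=17.5.
E[X] = 0.29·2.8 + 0.48·0.612903 + 0.23·3.5 = 1.91119.
E[X²] = 0.29·10.64 + 0.48·1.3642 + 0.23·17.5 = 7.76542.
Var(X) = E[X²] − (E[X])² = 7.76542 − 3.65266 = 4.11276.
SD(X) = √4.11276 = 2.02799.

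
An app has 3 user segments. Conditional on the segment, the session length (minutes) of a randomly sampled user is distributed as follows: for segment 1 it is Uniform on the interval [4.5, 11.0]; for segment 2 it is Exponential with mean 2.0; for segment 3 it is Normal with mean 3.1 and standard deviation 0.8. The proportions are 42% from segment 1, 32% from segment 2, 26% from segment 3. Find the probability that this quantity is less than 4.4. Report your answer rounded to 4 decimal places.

0.5310

Conditional on each segment, P(X < 4.4): 1: 0; 2: 0.889197; 3: 0.947919.
By total probability, P(X < 4.4) = 0.42·0 + 0.32·0.889197 + 0.26·0.947919 = 0.531002.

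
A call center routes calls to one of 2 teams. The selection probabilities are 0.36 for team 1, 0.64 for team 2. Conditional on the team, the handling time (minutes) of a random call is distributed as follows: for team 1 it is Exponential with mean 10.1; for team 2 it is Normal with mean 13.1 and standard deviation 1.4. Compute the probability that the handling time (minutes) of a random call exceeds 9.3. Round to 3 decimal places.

0.781

Conditional on each team, P(X > 9.3): 1: 0.398204; 2: 0.996679.
By total probability, P(X > 9.3) = 0.36·0.398204 + 0.64·0.996679 = 0.781228.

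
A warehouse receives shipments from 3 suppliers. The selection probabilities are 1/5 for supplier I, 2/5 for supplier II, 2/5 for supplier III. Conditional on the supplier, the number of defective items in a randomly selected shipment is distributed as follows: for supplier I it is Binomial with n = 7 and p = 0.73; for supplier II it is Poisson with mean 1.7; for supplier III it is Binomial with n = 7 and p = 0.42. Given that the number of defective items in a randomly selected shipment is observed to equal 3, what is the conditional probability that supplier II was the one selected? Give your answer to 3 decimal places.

0.312

Likelihoods P(X=3 | ·): I: 0.0723589; II: 0.149587; III: 0.293446.
Posterior ∝ prior × likelihood. Numerator for II: 0.4·0.149587 = 0.0598349.
Normalizing constant: 0.2·0.0723589 + 0.4·0.149587 + 0.4·0.293446 = 0.191685.
P(II | observation) = 0.0598349 / 0.191685 = 0.312152.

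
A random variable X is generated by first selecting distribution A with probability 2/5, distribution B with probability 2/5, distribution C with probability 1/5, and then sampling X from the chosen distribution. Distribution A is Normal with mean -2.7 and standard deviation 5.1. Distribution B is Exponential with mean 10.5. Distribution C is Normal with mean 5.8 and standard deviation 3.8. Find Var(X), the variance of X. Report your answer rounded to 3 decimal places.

Per component, A: μ=-2.7, E[X²]=33.3; B: μ=10.5, E[X²]=220.5; C: μ=5.8, E[X²]=48.08.
E[X] = 0.4·-2.7 + 0.4·10.5 + 0.2·5.8 = 4.28.
E[X²] = 0.4·33.3 + 0.4·220.5 + 0.2·48.08 = 111.136.
Var(X) = E[X²] − (E[X])² = 111.136 − 18.3184 = 92.8176.

92.818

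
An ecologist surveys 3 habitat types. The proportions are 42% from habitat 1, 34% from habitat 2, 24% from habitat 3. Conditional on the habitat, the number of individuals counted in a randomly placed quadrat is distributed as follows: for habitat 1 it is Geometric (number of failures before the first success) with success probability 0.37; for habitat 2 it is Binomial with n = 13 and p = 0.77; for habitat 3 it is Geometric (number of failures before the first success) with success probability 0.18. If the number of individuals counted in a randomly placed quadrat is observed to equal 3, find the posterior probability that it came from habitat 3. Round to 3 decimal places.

Likelihoods P(X=3 | ·): 1: 0.0925174; 2: 5.40899e-05; 3: 0.0992462.
Posterior ∝ prior × likelihood. Numerator for 3: 0.24·0.0992462 = 0.0238191.
Normalizing constant: 0.42·0.0925174 + 0.34·5.40899e-05 + 0.24·0.0992462 = 0.0626948.
P(3 | observation) = 0.0238191 / 0.0626948 = 0.379921.

0.380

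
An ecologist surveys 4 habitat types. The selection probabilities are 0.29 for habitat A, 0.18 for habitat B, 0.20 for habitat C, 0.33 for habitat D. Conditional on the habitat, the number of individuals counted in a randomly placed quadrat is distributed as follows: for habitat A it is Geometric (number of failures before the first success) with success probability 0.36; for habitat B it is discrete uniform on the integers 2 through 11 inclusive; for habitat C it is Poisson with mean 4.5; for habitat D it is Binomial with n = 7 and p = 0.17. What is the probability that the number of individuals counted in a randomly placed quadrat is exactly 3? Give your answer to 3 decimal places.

0.106

Conditional on each habitat, P(X = 3): A: 0.0943718; B: 0.1; C: 0.168718; D: 0.081607.
By total probability, P(X = 3) = 0.29·0.0943718 + 0.18·0.1 + 0.2·0.168718 + 0.33·0.081607 = 0.106042.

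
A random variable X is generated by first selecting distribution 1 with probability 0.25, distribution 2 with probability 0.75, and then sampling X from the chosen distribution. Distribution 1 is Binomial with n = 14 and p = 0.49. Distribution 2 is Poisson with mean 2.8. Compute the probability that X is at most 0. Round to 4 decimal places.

0.0456

Conditional on each component, P(X ≤ 0): 1: 8.05346e-05; 2: 0.0608101.
By total probability, P(X ≤ 0) = 0.25·8.05346e-05 + 0.75·0.0608101 = 0.0456277.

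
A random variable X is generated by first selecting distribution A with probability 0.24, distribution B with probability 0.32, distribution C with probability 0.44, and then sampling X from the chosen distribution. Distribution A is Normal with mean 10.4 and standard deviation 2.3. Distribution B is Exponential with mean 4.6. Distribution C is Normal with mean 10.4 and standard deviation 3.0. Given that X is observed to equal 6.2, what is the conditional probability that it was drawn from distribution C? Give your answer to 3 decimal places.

Likelihoods f(6.2 | ·): A: 0.0327404; B: 0.0564792; C: 0.0499092.
Posterior ∝ prior × likelihood. Numerator for C: 0.44·0.0499092 = 0.02196.
Normalizing constant: 0.24·0.0327404 + 0.32·0.0564792 + 0.44·0.0499092 = 0.0478911.
P(C | observation) = 0.02196 / 0.0478911 = 0.458541.

0.459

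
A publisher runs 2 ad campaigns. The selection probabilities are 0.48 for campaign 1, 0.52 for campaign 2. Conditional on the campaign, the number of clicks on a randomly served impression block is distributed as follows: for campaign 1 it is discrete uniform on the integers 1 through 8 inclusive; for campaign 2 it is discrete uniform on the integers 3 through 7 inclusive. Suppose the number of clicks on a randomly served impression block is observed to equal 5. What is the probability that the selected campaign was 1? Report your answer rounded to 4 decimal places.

Likelihoods P(X=5 | ·): 1: 0.125; 2: 0.2.
Posterior ∝ prior × likelihood. Numerator for 1: 0.48·0.125 = 0.06.
Normalizing constant: 0.48·0.125 + 0.52·0.2 = 0.164.
P(1 | observation) = 0.06 / 0.164 = 0.365854.

0.3659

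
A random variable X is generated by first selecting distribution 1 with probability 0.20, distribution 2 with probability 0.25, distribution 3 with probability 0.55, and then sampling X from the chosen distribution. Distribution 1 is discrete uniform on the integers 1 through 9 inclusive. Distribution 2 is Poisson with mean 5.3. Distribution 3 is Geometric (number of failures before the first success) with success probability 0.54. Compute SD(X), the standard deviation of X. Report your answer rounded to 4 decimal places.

Per component, 1: μ=5, E[X²]=31.6667; 2: μ=5.3, E[X²]=33.39; 3: μ=0.851852, E[X²]=2.30316.
E[X] = 0.2·5 + 0.25·5.3 + 0.55·0.851852 = 2.79352.
E[X²] = 0.2·31.6667 + 0.25·33.39 + 0.55·2.30316 = 15.9476.
Var(X) = E[X²] − (E[X])² = 15.9476 − 7.80375 = 8.14382.
SD(X) = √8.14382 = 2.85374.

2.8537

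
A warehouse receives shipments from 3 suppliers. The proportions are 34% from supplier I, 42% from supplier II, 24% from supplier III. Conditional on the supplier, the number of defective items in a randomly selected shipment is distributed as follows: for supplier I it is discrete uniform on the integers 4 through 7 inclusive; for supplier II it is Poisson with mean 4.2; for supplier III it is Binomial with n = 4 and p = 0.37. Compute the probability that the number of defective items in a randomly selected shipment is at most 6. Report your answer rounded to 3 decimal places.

0.859

Conditional on each supplier, P(X ≤ 6): I: 0.75; II: 0.867464; III: 1.
By total probability, P(X ≤ 6) = 0.34·0.75 + 0.42·0.867464 + 0.24·1 = 0.859335.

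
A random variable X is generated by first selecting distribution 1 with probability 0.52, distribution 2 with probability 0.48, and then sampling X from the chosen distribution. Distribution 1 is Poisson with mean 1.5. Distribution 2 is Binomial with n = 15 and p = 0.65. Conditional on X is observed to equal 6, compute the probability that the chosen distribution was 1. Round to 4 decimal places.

Likelihoods P(X=6 | ·): 1: 0.00352999; 2: 0.0297507.
Posterior ∝ prior × likelihood. Numerator for 1: 0.52·0.00352999 = 0.00183559.
Normalizing constant: 0.52·0.00352999 + 0.48·0.0297507 = 0.0161159.
P(1 | observation) = 0.00183559 / 0.0161159 = 0.113899.

0.1139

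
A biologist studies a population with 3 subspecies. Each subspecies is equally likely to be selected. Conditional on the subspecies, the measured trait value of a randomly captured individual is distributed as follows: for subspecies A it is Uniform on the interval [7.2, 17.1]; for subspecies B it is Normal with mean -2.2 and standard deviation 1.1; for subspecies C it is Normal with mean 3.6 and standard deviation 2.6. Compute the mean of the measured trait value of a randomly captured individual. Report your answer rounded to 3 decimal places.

4.517

Component means — A: 12.15; B: -2.2; C: 3.6.
E[X] = 0.333333·12.15 + 0.333333·-2.2 + 0.333333·3.6 = 4.51667.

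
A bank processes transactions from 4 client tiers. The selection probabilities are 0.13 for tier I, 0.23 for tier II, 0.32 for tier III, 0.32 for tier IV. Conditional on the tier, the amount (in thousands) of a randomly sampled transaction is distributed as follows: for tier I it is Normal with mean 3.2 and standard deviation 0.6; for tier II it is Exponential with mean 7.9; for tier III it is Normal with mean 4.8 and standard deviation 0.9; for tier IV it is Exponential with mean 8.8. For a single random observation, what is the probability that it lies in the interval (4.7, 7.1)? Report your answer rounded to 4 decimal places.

0.2513

Conditional on each tier, P(4.7 < X < 7.1): I: 0.00620967; II: 0.144513; III: 0.538935; IV: 0.139926.
By total probability, P(4.7 < X < 7.1) = 0.13·0.00620967 + 0.23·0.144513 + 0.32·0.538935 + 0.32·0.139926 = 0.251281.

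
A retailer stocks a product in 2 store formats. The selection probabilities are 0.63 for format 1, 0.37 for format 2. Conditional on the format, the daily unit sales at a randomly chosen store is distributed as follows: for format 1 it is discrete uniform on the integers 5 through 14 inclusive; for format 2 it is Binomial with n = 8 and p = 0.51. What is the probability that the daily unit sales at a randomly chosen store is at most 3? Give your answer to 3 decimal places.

Conditional on each format, P(X ≤ 3): 1: 0; 2: 0.341634.
By total probability, P(X ≤ 3) = 0.63·0 + 0.37·0.341634 = 0.126404.

0.126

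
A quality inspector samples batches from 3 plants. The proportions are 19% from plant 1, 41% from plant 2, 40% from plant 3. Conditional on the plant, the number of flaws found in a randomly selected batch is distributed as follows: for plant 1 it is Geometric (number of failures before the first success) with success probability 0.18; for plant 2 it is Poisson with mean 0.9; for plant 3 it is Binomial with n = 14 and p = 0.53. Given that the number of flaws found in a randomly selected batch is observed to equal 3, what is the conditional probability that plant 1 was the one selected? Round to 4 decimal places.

Likelihoods P(X=3 | ·): 1: 0.0992462; 2: 0.0493982; 3: 0.0133969.
Posterior ∝ prior × likelihood. Numerator for 1: 0.19·0.0992462 = 0.0188568.
Normalizing constant: 0.19·0.0992462 + 0.41·0.0493982 + 0.4·0.0133969 = 0.0444688.
P(1 | observation) = 0.0188568 / 0.0444688 = 0.424045.

0.4240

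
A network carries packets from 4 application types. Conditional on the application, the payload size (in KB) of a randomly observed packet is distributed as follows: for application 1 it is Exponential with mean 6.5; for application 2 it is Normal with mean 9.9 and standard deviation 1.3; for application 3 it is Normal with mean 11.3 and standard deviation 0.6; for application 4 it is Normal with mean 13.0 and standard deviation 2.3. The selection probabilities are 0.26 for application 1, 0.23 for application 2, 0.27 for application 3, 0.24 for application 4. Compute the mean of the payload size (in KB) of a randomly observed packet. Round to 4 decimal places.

10.1380

Component means — 1: 6.5; 2: 9.9; 3: 11.3; 4: 13.
E[X] = 0.26·6.5 + 0.23·9.9 + 0.27·11.3 + 0.24·13 = 10.138.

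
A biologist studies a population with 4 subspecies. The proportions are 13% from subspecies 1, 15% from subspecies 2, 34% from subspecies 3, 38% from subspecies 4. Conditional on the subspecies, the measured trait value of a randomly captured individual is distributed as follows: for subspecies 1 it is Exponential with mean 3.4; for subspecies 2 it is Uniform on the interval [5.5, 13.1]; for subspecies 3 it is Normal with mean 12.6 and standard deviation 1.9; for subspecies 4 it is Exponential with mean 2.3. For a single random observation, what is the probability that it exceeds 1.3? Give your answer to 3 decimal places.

Conditional on each subspecies, P(X > 1.3): 1: 0.682254; 2: 1; 3: 1; 4: 0.568237.
By total probability, P(X > 1.3) = 0.13·0.682254 + 0.15·1 + 0.34·1 + 0.38·0.568237 = 0.794623.

0.795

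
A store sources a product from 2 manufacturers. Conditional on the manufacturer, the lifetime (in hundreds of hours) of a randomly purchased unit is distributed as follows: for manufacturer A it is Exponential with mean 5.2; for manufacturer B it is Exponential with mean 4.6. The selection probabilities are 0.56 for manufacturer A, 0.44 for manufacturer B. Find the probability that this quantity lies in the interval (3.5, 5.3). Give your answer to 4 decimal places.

0.1502

Conditional on each manufacturer, P(3.5 < X < 5.3): A: 0.149264; B: 0.151311.
By total probability, P(3.5 < X < 5.3) = 0.56·0.149264 + 0.44·0.151311 = 0.150165.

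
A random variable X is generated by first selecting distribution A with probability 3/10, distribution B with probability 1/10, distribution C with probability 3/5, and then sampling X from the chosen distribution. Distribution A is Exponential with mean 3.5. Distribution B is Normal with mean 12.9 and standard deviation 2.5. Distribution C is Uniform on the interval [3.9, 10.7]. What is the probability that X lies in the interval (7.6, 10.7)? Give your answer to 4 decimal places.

0.3109

Conditional on each component, P(7.6 < X < 10.7): A: 0.0669928; B: 0.172427; C: 0.455882.
By total probability, P(7.6 < X < 10.7) = 0.3·0.0669928 + 0.1·0.172427 + 0.6·0.455882 = 0.31087.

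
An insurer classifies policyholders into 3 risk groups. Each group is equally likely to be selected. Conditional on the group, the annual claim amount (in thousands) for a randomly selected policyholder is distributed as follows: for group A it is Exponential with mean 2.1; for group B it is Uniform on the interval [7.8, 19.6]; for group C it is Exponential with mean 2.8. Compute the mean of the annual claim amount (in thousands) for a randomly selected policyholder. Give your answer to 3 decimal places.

Component means — A: 2.1; B: 13.7; C: 2.8.
E[X] = 0.333333·2.1 + 0.333333·13.7 + 0.333333·2.8 = 6.2.

6.200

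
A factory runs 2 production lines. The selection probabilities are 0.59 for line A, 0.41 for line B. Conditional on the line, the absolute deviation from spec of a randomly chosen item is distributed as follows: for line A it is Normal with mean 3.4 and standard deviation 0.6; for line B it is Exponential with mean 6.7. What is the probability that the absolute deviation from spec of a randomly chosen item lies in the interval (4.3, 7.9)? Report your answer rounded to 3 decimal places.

0.129

Conditional on each line, P(4.3 < X < 7.9): A: 0.0668072; B: 0.218795.
By total probability, P(4.3 < X < 7.9) = 0.59·0.0668072 + 0.41·0.218795 = 0.129122.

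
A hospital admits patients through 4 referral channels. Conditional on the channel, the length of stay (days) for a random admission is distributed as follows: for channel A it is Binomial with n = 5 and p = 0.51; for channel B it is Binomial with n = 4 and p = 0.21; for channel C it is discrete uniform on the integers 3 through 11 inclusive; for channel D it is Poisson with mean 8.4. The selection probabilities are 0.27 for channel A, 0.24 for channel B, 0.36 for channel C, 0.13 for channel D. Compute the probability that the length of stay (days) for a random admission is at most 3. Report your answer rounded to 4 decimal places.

0.4997

Conditional on each channel, P(X ≤ 3): A: 0.79975; B: 0.998055; C: 0.111111; D: 0.0322604.
By total probability, P(X ≤ 3) = 0.27·0.79975 + 0.24·0.998055 + 0.36·0.111111 + 0.13·0.0322604 = 0.49966.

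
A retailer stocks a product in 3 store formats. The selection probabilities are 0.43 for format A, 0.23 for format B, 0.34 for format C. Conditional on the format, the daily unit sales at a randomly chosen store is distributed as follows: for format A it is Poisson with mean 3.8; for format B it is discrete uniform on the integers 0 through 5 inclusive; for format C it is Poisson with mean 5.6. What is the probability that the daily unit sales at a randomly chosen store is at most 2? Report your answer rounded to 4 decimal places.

Conditional on each format, P(X ≤ 2): A: 0.268897; B: 0.5; C: 0.0823884.
By total probability, P(X ≤ 2) = 0.43·0.268897 + 0.23·0.5 + 0.34·0.0823884 = 0.258638.

0.2586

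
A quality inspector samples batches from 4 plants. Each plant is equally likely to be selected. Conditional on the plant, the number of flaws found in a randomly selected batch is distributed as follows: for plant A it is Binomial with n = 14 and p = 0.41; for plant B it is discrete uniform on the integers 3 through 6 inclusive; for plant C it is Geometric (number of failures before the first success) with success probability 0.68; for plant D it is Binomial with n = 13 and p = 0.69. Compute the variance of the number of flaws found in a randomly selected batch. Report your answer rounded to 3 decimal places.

11.289

Per component, A: μ=5.74, E[X²]=36.3342; B: μ=4.5, E[X²]=21.5; C: μ=0.470588, E[X²]=0.913495; D: μ=8.97, E[X²]=83.2416.
E[X] = 0.25·5.74 + 0.25·4.5 + 0.25·0.470588 + 0.25·8.97 = 4.92015.
E[X²] = 0.25·36.3342 + 0.25·21.5 + 0.25·0.913495 + 0.25·83.2416 = 35.4973.
Var(X) = E[X²] − (E[X])² = 35.4973 − 24.2078 = 11.2895.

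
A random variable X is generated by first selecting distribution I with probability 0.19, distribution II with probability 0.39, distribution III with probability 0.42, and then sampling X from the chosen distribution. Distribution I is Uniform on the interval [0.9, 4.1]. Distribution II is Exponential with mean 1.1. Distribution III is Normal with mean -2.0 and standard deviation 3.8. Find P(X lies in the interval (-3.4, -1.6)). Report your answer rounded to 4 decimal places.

0.0780

Conditional on each component, P(-3.4 < X < -1.6): I: 0; II: 0; III: 0.185637.
By total probability, P(-3.4 < X < -1.6) = 0.19·0 + 0.39·0 + 0.42·0.185637 = 0.0779675.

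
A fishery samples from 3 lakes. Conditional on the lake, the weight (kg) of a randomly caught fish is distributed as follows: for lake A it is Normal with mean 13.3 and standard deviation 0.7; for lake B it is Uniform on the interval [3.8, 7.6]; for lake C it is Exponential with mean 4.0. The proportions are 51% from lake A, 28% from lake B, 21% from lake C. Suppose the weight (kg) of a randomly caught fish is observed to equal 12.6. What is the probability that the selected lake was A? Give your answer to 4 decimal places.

0.9874

Likelihoods f(12.6 | ·): A: 0.345672; B: 0; C: 0.010713.
Posterior ∝ prior × likelihood. Numerator for A: 0.51·0.345672 = 0.176293.
Normalizing constant: 0.51·0.345672 + 0.28·0 + 0.21·0.010713 = 0.178543.
P(A | observation) = 0.176293 / 0.178543 = 0.987399.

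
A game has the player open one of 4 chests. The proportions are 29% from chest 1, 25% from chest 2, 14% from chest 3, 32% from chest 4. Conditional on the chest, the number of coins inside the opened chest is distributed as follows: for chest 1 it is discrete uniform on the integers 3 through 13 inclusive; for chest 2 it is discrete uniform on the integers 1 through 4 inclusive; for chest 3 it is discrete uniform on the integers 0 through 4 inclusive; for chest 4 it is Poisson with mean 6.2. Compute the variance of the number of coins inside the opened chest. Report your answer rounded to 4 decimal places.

Per component, 1: μ=8, E[X²]=74; 2: μ=2.5, E[X²]=7.5; 3: μ=2, E[X²]=6; 4: μ=6.2, E[X²]=44.64.
E[X] = 0.29·8 + 0.25·2.5 + 0.14·2 + 0.32·6.2 = 5.209.
E[X²] = 0.29·74 + 0.25·7.5 + 0.14·6 + 0.32·44.64 = 38.4598.
Var(X) = E[X²] − (E[X])² = 38.4598 − 27.1337 = 11.3261.

11.3261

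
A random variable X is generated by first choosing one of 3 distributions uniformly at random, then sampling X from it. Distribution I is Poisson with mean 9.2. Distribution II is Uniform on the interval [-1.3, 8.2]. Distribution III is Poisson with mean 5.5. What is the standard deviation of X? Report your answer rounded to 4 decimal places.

Per component, I: μ=9.2, E[X²]=93.84; II: μ=3.45, E[X²]=19.4233; III: μ=5.5, E[X²]=35.75.
E[X] = 0.333333·9.2 + 0.333333·3.45 + 0.333333·5.5 = 6.05.
E[X²] = 0.333333·93.84 + 0.333333·19.4233 + 0.333333·35.75 = 49.6711.
Var(X) = E[X²] − (E[X])² = 49.6711 − 36.6025 = 13.0686.
SD(X) = √13.0686 = 3.61505.

3.6151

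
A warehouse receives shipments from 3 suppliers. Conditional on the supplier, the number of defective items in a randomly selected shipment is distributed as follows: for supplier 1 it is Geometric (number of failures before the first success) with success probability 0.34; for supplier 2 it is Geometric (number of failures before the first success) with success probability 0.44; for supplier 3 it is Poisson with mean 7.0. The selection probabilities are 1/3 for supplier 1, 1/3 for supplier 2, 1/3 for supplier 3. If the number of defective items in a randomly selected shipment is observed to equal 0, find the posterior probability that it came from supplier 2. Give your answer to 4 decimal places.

0.5634

Likelihoods P(X=0 | ·): 1: 0.34; 2: 0.44; 3: 0.000911882.
Posterior ∝ prior × likelihood. Numerator for 2: 0.333333·0.44 = 0.146667.
Normalizing constant: 0.333333·0.34 + 0.333333·0.44 + 0.333333·0.000911882 = 0.260304.
P(2 | observation) = 0.146667 / 0.260304 = 0.563444.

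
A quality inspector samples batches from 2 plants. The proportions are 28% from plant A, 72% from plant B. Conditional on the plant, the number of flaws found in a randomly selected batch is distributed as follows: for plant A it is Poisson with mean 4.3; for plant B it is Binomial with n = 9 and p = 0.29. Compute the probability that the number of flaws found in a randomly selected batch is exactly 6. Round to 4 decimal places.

Conditional on each plant, P(X = 6): A: 0.119127; B: 0.0178831.
By total probability, P(X = 6) = 0.28·0.119127 + 0.72·0.0178831 = 0.0462315.

0.0462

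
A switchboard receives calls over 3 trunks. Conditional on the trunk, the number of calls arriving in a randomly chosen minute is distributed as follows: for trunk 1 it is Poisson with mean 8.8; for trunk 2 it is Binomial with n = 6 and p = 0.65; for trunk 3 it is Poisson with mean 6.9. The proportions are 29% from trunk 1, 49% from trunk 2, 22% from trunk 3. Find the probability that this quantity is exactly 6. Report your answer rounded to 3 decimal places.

Conditional on each trunk, P(X = 6): 1: 0.0972237; 2: 0.0754189; 3: 0.151053.
By total probability, P(X = 6) = 0.29·0.0972237 + 0.49·0.0754189 + 0.22·0.151053 = 0.0983818.

0.098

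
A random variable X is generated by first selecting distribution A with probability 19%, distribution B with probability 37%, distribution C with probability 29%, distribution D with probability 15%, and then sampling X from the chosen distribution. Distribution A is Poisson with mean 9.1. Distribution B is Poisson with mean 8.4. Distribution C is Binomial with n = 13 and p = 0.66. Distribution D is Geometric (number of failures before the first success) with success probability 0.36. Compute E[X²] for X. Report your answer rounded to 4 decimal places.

For each component E[X²] = Var + (mean)², giving A: 91.91; B: 78.96; C: 76.5336; D: 8.09877.
Overall E[X²] = 0.19·91.91 + 0.37·78.96 + 0.29·76.5336 + 0.15·8.09877 = 70.0877.

70.0877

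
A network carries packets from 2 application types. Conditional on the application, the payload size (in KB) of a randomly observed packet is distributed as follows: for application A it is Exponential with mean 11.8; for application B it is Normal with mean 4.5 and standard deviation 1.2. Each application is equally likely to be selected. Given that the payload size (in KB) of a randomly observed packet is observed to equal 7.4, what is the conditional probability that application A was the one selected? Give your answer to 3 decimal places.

0.716

Likelihoods f(7.4 | ·): A: 0.0452651; B: 0.0179279.
Posterior ∝ prior × likelihood. Numerator for A: 0.5·0.0452651 = 0.0226326.
Normalizing constant: 0.5·0.0452651 + 0.5·0.0179279 = 0.0315965.
P(A | observation) = 0.0226326 / 0.0315965 = 0.7163.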